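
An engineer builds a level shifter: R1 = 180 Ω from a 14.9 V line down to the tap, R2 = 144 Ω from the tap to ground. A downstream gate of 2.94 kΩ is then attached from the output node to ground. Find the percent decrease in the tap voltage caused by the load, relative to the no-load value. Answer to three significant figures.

2.65 %

The divider's output (Thévenin) resistance is R1‖R2 = 80.00 Ω.
Fractional drop under load = R_th/(R_th + R_L) = 80.00 / (80.00 + 2940) = 0.02649.
So the output falls by 2.65 %.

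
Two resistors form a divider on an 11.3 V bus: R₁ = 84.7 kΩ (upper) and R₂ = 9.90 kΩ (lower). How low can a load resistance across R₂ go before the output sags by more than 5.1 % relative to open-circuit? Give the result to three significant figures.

Output resistance R_th = R₁‖R₂ = (84.7 × 9.90)/94.60 = 8.864 kΩ.
The fractional drop is R_th/(R_th + R_L); requiring this ≤ 0.0510 gives R_L ≥ R_th(1/0.0510 − 1) = 8.864 × 18.61 = 165 kΩ.

R_L(min) ≈ 165 kΩ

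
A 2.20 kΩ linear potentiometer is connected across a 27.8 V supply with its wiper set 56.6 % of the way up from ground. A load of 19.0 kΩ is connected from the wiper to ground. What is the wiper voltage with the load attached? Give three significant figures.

The wiper splits the pot into (1−α)R = 954.8 Ω above and αR = 1245 Ω below.
Lower section ‖ load = 1169 Ω.
V_wiper = 27.8 × 1169/(954.8 + 1169) = 15.3 V.

V ≈ 15.3 V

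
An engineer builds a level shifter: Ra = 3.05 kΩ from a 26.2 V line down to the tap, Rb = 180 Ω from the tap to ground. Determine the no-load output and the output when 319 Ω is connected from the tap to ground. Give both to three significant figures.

Unloaded: 1.46 V; loaded: 0.953 V

Open-circuit: V = 26.2 × 180/(3050 + 180) = 1.46 V.
With the load, Rb becomes Rb‖R_L = 115.1 Ω, so V = 26.2 × 115.1/3165 = 0.953 V.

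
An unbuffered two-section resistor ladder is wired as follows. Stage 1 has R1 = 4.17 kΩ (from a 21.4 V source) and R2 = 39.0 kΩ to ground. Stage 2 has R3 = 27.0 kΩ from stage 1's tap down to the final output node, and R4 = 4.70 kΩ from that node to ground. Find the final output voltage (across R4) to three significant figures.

Stage 2 presents R3+R4 = 31.70 kΩ as a load on stage 1's tap.
Stage 1's lower leg becomes R2‖(R3+R4) = 17.49 kΩ, so V_mid = 21.4 × 17.49/21.66 = 17.28 V.
Stage 2 is itself unloaded: V_out = V_mid × R4/(R3+R4) = 17.28 × 4.70/31.70 = 2.56 V.

V_out ≈ 2.56 V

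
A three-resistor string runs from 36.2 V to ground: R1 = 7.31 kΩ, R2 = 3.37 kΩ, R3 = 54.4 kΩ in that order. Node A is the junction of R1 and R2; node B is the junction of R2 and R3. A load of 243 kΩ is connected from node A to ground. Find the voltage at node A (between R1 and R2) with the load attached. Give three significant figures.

Below node A the series string R2+R3 = 57.77 kΩ sits in parallel with the 243 kΩ load: 46.67 kΩ.
V_A = 36.2 × 46.67/(7.31 + 46.67) = 31.3 V.

V ≈ 31.3 V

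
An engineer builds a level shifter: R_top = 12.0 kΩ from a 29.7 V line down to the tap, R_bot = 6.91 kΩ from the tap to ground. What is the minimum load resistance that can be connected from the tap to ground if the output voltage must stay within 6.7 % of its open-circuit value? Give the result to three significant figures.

R_L(min) ≈ 61.1 kΩ

Output resistance R_th = R_top‖R_bot = (12.0 × 6.91)/18.91 = 4.385 kΩ.
The fractional drop is R_th/(R_th + R_L); requiring this ≤ 0.0670 gives R_L ≥ R_th(1/0.0670 − 1) = 4.385 × 13.93 = 61.1 kΩ.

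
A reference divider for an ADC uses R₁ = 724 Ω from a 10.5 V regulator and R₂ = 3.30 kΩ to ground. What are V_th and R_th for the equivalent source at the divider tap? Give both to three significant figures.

V_th is the open-circuit tap voltage: 10.5 × 3300/(724 + 3300) = 8.61 V.
With the supply zeroed, R₁ and R₂ appear in parallel from the tap: R_th = R₁‖R₂ = (724 × 3300)/4024 = 594 Ω.

V_th = 8.61 V, R_th = 594 Ω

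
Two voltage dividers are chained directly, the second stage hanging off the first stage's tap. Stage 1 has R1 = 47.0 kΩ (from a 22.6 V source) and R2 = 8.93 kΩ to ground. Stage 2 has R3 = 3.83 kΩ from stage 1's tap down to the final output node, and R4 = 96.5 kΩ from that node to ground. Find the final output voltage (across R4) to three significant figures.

V_out ≈ 3.23 V

Stage 2 presents R3+R4 = 100.3 kΩ as a load on stage 1's tap.
Stage 1's lower leg becomes R2‖(R3+R4) = 8.200 kΩ, so V_mid = 22.6 × 8.200/55.20 = 3.357 V.
Stage 2 is itself unloaded: V_out = V_mid × R4/(R3+R4) = 3.357 × 96.5/100.3 = 3.23 V.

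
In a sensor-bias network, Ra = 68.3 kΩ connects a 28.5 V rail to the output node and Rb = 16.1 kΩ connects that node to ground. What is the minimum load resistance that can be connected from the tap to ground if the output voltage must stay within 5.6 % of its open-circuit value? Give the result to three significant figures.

Output resistance R_th = Ra‖Rb = (68.3 × 16.1)/84.40 = 13.03 kΩ.
The fractional drop is R_th/(R_th + R_L); requiring this ≤ 0.0560 gives R_L ≥ R_th(1/0.0560 − 1) = 13.03 × 16.86 = 220 kΩ.

R_L(min) ≈ 220 kΩ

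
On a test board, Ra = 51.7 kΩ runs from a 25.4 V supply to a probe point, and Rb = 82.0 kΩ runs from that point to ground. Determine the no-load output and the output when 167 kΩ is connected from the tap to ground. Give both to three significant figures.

Unloaded: 15.6 V; loaded: 13.1 V

Open-circuit: V = 25.4 × 82.0/(51.7 + 82.0) = 15.6 V.
With the load, Rb becomes Rb‖R_L = 55.00 kΩ, so V = 25.4 × 55.00/106.7 = 13.1 V.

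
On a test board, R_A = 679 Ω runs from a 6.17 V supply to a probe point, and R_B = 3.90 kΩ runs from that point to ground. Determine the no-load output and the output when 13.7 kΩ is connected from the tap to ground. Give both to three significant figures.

Open-circuit: V = 6.17 × 3900/(679 + 3900) = 5.26 V.
With the load, R_B becomes R_B‖R_L = 3036 Ω, so V = 6.17 × 3036/3715 = 5.04 V.

Unloaded: 5.26 V; loaded: 5.04 V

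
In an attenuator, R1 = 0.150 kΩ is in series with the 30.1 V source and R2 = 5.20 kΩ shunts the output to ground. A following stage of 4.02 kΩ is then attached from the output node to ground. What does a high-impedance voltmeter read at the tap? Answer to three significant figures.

V_out ≈ 28.2 V

The load sits in parallel with R2: R2‖R_L = (5200 × 4020) / (5200 + 4020) = 2267 Ω.
V_out = 30.1 × 2267 / (150 + 2267) = 30.1 × 2267/2417 = 28.2 V.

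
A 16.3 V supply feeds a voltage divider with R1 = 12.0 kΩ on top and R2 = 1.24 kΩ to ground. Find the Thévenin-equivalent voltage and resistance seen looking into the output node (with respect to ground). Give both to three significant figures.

V_th is the open-circuit tap voltage: 16.3 × 1.24/(12.0 + 1.24) = 1.53 V.
With the supply zeroed, R1 and R2 appear in parallel from the tap: R_th = R1‖R2 = (12.0 × 1.24)/13.24 = 1.12 kΩ.

V_th = 1.53 V, R_th = 1.12 kΩ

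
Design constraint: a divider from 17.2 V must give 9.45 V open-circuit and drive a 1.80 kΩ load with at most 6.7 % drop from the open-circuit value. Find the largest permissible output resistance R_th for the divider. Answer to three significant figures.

R_th ≤ 129 Ω

Loading drop = R_th/(R_th + R_L) ≤ 0.0670, so R_th ≤ R_L · ε/(1−ε) = 1.80 kΩ × 0.0670/0.9330 = 129 Ω.
(Any R1, R2 with R2/(R1+R2) = 0.549 and R1‖R2 ≤ 129 Ω will meet the spec.)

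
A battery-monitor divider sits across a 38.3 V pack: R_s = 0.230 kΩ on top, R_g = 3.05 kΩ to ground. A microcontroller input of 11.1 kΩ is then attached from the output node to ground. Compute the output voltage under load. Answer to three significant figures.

The load sits in parallel with R_g: R_g‖R_L = (3050 × 11100) / (3050 + 11100) = 2393 Ω.
V_out = 38.3 × 2393 / (230 + 2393) = 38.3 × 2393/2623 = 34.9 V.
(Unloaded it would have been 35.6 V.)

V_out ≈ 34.9 V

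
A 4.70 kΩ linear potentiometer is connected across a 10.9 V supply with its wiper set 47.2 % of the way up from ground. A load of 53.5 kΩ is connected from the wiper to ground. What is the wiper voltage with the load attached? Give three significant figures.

V ≈ 5.03 V

The wiper splits the pot into (1−α)R = 2.482 kΩ above and αR = 2.218 kΩ below.
Lower section ‖ load = 2.130 kΩ.
V_wiper = 10.9 × 2.130/(2.482 + 2.130) = 5.03 V.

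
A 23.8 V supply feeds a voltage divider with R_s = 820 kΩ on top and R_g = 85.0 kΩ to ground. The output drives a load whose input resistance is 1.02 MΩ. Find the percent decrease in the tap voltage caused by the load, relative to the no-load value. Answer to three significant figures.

The divider's output (Thévenin) resistance is R_s‖R_g = 77.02 kΩ.
Fractional drop under load = R_th/(R_th + R_L) = 77.02 / (77.02 + 1020) = 0.07021.
So the output falls by 7.02 %.

7.02 %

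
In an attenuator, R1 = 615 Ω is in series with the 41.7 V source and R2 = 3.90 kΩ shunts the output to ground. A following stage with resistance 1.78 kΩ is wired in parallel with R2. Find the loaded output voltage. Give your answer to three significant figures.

The load sits in parallel with R2: R2‖R_L = (3900 × 1780) / (3900 + 1780) = 1222 Ω.
V_out = 41.7 × 1222 / (615 + 1222) = 41.7 × 1222/1837 = 27.7 V.
(Unloaded it would have been 36.0 V.)

V_out ≈ 27.7 V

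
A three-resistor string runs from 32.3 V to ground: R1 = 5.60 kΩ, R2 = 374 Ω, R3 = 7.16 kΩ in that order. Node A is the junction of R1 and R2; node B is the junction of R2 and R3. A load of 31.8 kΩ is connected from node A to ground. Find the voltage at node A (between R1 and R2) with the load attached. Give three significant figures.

V ≈ 16.8 V

Below node A the series string R2+R3 = 7534 Ω sits in parallel with the 31800 Ω load: 6091 Ω.
V_A = 32.3 × 6091/(5600 + 6091) = 16.8 V.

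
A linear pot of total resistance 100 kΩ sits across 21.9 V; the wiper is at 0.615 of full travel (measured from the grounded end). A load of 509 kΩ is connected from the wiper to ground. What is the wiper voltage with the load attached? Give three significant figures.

V ≈ 12.9 V

The wiper splits the pot into (1−α)R = 38.50 kΩ above and αR = 61.50 kΩ below.
Lower section ‖ load = 54.87 kΩ.
V_wiper = 21.9 × 54.87/(38.50 + 54.87) = 12.9 V.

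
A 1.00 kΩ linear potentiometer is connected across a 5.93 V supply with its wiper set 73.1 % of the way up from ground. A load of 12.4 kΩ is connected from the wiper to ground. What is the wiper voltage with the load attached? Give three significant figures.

The wiper splits the pot into (1−α)R = 269.0 Ω above and αR = 731.0 Ω below.
Lower section ‖ load = 690.3 Ω.
V_wiper = 5.93 × 690.3/(269.0 + 690.3) = 4.27 V.

V ≈ 4.27 V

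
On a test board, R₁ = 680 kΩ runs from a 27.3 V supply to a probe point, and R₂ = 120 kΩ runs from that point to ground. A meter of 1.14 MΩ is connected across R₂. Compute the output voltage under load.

V_out ≈ 3.76 V

The load sits in parallel with R₂: R₂‖R_L = (120 × 1140) / (120 + 1140) = 108.6 kΩ.
V_out = 27.3 × 108.6 / (680 + 108.6) = 27.3 × 108.6/788.6 = 3.76 V.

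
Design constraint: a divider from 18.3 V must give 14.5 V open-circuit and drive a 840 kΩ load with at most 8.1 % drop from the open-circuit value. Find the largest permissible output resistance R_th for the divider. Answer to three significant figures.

R_th ≤ 74.0 kΩ

Loading drop = R_th/(R_th + R_L) ≤ 0.0810, so R_th ≤ R_L · ε/(1−ε) = 840 kΩ × 0.0810/0.9190 = 74.0 kΩ.
(Any R1, R2 with R2/(R1+R2) = 0.792 and R1‖R2 ≤ 74.0 kΩ will meet the spec.)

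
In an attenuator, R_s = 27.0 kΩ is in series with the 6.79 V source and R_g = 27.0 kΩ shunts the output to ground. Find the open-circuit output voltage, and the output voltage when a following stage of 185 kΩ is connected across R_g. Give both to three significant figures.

Open-circuit: V = 6.79 × 27.0/(27.0 + 27.0) = 3.40 V.
With the load, R_g becomes R_g‖R_L = 23.56 kΩ, so V = 6.79 × 23.56/50.56 = 3.16 V.

Unloaded: 3.40 V; loaded: 3.16 V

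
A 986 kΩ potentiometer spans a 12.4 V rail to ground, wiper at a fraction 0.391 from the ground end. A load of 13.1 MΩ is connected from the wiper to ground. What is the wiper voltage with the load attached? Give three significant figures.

V ≈ 4.76 V

The wiper splits the pot into (1−α)R = 600.5 kΩ above and αR = 385.5 kΩ below.
Lower section ‖ load = 374.5 kΩ.
V_wiper = 12.4 × 374.5/(600.5 + 374.5) = 4.76 V.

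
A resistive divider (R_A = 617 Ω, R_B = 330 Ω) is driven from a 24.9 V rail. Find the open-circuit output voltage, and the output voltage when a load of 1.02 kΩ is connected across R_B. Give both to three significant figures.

Unloaded: 8.68 V; loaded: 7.17 V

Open-circuit: V = 24.9 × 330/(617 + 330) = 8.68 V.
With the load, R_B becomes R_B‖R_L = 249.3 Ω, so V = 24.9 × 249.3/866.3 = 7.17 V.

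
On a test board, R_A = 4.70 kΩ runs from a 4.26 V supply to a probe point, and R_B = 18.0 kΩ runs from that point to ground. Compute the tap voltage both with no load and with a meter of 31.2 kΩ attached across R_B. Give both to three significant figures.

Open-circuit: V = 4.26 × 18.0/(4.70 + 18.0) = 3.38 V.
With the load, R_B becomes R_B‖R_L = 11.41 kΩ, so V = 4.26 × 11.41/16.11 = 3.02 V.

Unloaded: 3.38 V; loaded: 3.02 V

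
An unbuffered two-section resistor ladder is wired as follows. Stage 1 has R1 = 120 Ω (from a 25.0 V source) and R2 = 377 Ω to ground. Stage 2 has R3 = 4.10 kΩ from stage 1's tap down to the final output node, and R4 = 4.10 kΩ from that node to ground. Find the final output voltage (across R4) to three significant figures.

V_out ≈ 9.38 V

Stage 2 presents R3+R4 = 8200 Ω as a load on stage 1's tap.
Stage 1's lower leg becomes R2‖(R3+R4) = 360.4 Ω, so V_mid = 25.0 × 360.4/480.4 = 18.76 V.
Stage 2 is itself unloaded: V_out = V_mid × R4/(R3+R4) = 18.76 × 4100/8200 = 9.38 V.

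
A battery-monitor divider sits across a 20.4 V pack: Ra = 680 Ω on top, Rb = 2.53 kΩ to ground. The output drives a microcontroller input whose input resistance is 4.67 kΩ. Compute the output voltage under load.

The load sits in parallel with Rb: Rb‖R_L = (2530 × 4670) / (2530 + 4670) = 1641 Ω.
V_out = 20.4 × 1641 / (680 + 1641) = 20.4 × 1641/2321 = 14.4 V.

V_out ≈ 14.4 V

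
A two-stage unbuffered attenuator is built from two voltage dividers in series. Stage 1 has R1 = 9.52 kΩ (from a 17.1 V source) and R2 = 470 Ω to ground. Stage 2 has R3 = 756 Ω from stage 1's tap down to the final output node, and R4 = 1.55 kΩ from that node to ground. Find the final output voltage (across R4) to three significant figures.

Stage 2 presents R3+R4 = 2306 Ω as a load on stage 1's tap.
Stage 1's lower leg becomes R2‖(R3+R4) = 390.4 Ω, so V_mid = 17.1 × 390.4/9910 = 0.6737 V.
Stage 2 is itself unloaded: V_out = V_mid × R4/(R3+R4) = 0.6737 × 1550/2306 = 0.453 V.

V_out ≈ 0.453 V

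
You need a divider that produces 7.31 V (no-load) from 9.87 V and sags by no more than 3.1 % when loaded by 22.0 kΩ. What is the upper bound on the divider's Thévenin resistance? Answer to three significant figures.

R_th ≤ 704 Ω

Loading drop = R_th/(R_th + R_L) ≤ 0.0310, so R_th ≤ R_L · ε/(1−ε) = 22.0 kΩ × 0.0310/0.9690 = 704 Ω.
(Any R1, R2 with R2/(R1+R2) = 0.741 and R1‖R2 ≤ 704 Ω will meet the spec.)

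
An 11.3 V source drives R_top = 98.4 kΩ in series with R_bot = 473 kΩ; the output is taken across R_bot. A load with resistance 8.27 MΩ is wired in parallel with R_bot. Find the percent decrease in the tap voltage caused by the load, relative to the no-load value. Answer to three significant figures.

The divider's output (Thévenin) resistance is R_top‖R_bot = 81.45 kΩ.
Fractional drop under load = R_th/(R_th + R_L) = 81.45 / (81.45 + 8270) = 0.009753.
So the output falls by 0.975 %.

0.975 %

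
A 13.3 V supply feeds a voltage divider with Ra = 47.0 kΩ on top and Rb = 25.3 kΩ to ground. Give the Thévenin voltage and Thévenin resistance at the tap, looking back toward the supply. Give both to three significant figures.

V_th is the open-circuit tap voltage: 13.3 × 25.3/(47.0 + 25.3) = 4.65 V.
With the supply zeroed, Ra and Rb appear in parallel from the tap: R_th = Ra‖Rb = (47.0 × 25.3)/72.30 = 16.4 kΩ.

V_th = 4.65 V, R_th = 16.4 kΩ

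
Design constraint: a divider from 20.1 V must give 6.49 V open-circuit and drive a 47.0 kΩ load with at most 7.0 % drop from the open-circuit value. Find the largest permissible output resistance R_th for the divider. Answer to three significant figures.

R_th ≤ 3.54 kΩ

Loading drop = R_th/(R_th + R_L) ≤ 0.0700, so R_th ≤ R_L · ε/(1−ε) = 47.0 kΩ × 0.0700/0.9300 = 3.54 kΩ.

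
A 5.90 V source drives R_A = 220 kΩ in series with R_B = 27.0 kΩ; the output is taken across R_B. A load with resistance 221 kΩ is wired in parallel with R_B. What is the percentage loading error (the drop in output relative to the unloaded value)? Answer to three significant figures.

Unloaded V = 5.90 × 27.0/247.0 = 0.64494 V.
Loaded: R_B‖R_L = 24.06 kΩ, giving V = 5.90 × 24.06/244.1 = 0.58165 V.
Drop = (0.64494 − 0.58165) / 0.64494 = 9.81 %.

9.81 %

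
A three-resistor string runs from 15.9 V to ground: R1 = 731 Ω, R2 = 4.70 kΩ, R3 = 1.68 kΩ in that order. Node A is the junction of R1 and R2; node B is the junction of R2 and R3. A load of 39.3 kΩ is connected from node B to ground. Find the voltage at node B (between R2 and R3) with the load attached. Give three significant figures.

V ≈ 3.64 V

At node B, R3 is in parallel with the load: R3‖R_L = 1611 Ω.
Below node A the resistance is R2 + (R3‖R_L) = 6311 Ω, so V_A = 15.9 × 6311/7042 = 14.25 V.
Then V_B = V_A × (R3‖R_L)/(R2 + R3‖R_L) = 14.25 × 1611/6311 = 3.64 V.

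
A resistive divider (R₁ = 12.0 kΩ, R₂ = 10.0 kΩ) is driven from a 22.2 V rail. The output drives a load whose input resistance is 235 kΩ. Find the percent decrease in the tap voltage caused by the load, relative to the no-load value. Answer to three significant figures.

The divider's output (Thévenin) resistance is R₁‖R₂ = 5.455 kΩ.
Fractional drop under load = R_th/(R_th + R_L) = 5.455 / (5.455 + 235) = 0.02268.
So the output falls by 2.27 %.

2.27 %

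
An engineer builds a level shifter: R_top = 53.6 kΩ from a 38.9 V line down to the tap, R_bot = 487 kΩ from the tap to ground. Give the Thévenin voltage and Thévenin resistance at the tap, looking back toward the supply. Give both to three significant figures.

V_th = 35.0 V, R_th = 48.3 kΩ

V_th is the open-circuit tap voltage: 38.9 × 487/(53.6 + 487) = 35.0 V.
With the supply zeroed, R_top and R_bot appear in parallel from the tap: R_th = R_top‖R_bot = (53.6 × 487)/540.6 = 48.3 kΩ.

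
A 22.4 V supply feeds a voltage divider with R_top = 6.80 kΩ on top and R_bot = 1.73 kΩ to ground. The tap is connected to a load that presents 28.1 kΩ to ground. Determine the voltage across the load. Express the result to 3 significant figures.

V_out ≈ 4.33 V

The load sits in parallel with R_bot: R_bot‖R_L = (1.73 × 28.1) / (1.73 + 28.1) = 1.630 kΩ.
V_out = 22.4 × 1.630 / (6.80 + 1.630) = 22.4 × 1.630/8.430 = 4.33 V.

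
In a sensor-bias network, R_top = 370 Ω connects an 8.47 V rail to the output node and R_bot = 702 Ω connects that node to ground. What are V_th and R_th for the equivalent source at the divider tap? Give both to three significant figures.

V_th = 5.55 V, R_th = 242 Ω

V_th is the open-circuit tap voltage: 8.47 × 702/(370 + 702) = 5.55 V.
With the supply zeroed, R_top and R_bot appear in parallel from the tap: R_th = R_top‖R_bot = (370 × 702)/1072 = 242 Ω.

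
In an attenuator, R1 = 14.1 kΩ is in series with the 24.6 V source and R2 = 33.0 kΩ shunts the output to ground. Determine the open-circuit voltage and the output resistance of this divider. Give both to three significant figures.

V_th is the open-circuit tap voltage: 24.6 × 33.0/(14.1 + 33.0) = 17.2 V.
With the supply zeroed, R1 and R2 appear in parallel from the tap: R_th = R1‖R2 = (14.1 × 33.0)/47.10 = 9.88 kΩ.

V_th = 17.2 V, R_th = 9.88 kΩ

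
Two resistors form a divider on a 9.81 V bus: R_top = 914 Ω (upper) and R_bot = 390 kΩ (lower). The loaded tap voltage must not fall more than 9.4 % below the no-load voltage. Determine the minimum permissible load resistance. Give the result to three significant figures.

Output resistance R_th = R_top‖R_bot = (914 × 390000)/390900 = 911.9 Ω.
The fractional drop is R_th/(R_th + R_L); requiring this ≤ 0.0940 gives R_L ≥ R_th(1/0.0940 − 1) = 911.9 × 9.638 = 8.79 kΩ.

R_L(min) ≈ 8.79 kΩ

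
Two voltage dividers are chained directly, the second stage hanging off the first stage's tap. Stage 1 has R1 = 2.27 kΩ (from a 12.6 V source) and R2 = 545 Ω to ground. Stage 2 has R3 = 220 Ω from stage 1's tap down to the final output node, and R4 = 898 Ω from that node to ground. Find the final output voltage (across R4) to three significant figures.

Stage 2 presents R3+R4 = 1118 Ω as a load on stage 1's tap.
Stage 1's lower leg becomes R2‖(R3+R4) = 366.4 Ω, so V_mid = 12.6 × 366.4/2636 = 1.751 V.
Stage 2 is itself unloaded: V_out = V_mid × R4/(R3+R4) = 1.751 × 898/1118 = 1.41 V.

V_out ≈ 1.41 V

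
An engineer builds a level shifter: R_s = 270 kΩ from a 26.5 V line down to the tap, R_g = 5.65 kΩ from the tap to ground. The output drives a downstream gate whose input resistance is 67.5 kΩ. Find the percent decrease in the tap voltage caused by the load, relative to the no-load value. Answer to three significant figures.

The divider's output (Thévenin) resistance is R_s‖R_g = 5.534 kΩ.
Fractional drop under load = R_th/(R_th + R_L) = 5.534 / (5.534 + 67.5) = 0.07578.
So the output falls by 7.58 %.

7.58 %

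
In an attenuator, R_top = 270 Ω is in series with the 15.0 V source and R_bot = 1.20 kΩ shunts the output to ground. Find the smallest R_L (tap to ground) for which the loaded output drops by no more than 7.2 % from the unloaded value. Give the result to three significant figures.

R_L(min) ≈ 2.84 kΩ

Output resistance R_th = R_top‖R_bot = (270 × 1200)/1470 = 220.4 Ω.
The fractional drop is R_th/(R_th + R_L); requiring this ≤ 0.0720 gives R_L ≥ R_th(1/0.0720 − 1) = 220.4 × 12.89 = 2.84 kΩ.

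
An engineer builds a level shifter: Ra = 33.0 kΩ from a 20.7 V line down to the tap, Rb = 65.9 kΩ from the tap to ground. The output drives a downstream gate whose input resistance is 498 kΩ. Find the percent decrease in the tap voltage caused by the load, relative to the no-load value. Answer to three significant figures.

4.23 %

The divider's output (Thévenin) resistance is Ra‖Rb = 21.99 kΩ.
Fractional drop under load = R_th/(R_th + R_L) = 21.99 / (21.99 + 498) = 0.04229.
So the output falls by 4.23 %.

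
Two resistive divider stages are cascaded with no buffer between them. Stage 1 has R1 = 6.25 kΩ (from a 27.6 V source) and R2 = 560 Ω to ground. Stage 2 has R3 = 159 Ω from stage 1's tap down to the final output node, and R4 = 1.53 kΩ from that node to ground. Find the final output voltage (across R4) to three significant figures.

Stage 2 presents R3+R4 = 1689 Ω as a load on stage 1's tap.
Stage 1's lower leg becomes R2‖(R3+R4) = 420.6 Ω, so V_mid = 27.6 × 420.6/6671 = 1.740 V.
Stage 2 is itself unloaded: V_out = V_mid × R4/(R3+R4) = 1.740 × 1530/1689 = 1.58 V.

V_out ≈ 1.58 V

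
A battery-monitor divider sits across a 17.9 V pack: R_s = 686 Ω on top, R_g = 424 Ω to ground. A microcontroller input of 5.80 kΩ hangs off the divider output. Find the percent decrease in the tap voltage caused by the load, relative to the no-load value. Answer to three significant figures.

The divider's output (Thévenin) resistance is R_s‖R_g = 262.0 Ω.
Fractional drop under load = R_th/(R_th + R_L) = 262.0 / (262.0 + 5800) = 0.04323.
So the output falls by 4.32 %.

4.32 %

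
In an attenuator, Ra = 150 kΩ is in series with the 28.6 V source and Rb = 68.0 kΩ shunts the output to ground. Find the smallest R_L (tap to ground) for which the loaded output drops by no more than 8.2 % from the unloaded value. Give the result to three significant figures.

R_L(min) ≈ 524 kΩ

Output resistance R_th = Ra‖Rb = (150 × 68.0)/218.0 = 46.79 kΩ.
The fractional drop is R_th/(R_th + R_L); requiring this ≤ 0.0820 gives R_L ≥ R_th(1/0.0820 − 1) = 46.79 × 11.20 = 524 kΩ.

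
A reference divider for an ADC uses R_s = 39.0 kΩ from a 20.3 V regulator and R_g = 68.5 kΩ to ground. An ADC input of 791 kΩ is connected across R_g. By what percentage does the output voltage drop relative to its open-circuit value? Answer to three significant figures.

The divider's output (Thévenin) resistance is R_s‖R_g = 24.85 kΩ.
Fractional drop under load = R_th/(R_th + R_L) = 24.85 / (24.85 + 791) = 0.03046.
So the output falls by 3.05 %.

3.05 %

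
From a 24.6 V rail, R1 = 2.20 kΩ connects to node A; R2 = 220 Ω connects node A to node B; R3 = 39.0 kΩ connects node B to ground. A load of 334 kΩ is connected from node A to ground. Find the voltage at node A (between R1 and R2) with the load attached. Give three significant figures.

V ≈ 23.1 V

Below node A the series string R2+R3 = 39220 Ω sits in parallel with the 334000 Ω load: 35100 Ω.
V_A = 24.6 × 35100/(2200 + 35100) = 23.1 V.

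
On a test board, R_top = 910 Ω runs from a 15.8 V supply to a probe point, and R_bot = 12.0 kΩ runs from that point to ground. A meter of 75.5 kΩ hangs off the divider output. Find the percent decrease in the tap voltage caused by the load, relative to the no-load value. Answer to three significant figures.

The divider's output (Thévenin) resistance is R_top‖R_bot = 845.9 Ω.
Fractional drop under load = R_th/(R_th + R_L) = 845.9 / (845.9 + 75500) = 0.01108.
So the output falls by 1.11 %.

1.11 %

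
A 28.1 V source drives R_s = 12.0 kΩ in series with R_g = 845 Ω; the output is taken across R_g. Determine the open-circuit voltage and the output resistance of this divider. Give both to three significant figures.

V_th is the open-circuit tap voltage: 28.1 × 845/(12000 + 845) = 1.85 V.
With the supply zeroed, R_s and R_g appear in parallel from the tap: R_th = R_s‖R_g = (12000 × 845)/12840 = 789 Ω.

V_th = 1.85 V, R_th = 789 Ω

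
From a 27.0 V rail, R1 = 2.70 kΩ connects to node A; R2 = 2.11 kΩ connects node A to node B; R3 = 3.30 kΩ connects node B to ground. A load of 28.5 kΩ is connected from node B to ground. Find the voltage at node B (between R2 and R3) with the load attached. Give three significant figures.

V ≈ 10.3 V

At node B, R3 is in parallel with the load: R3‖R_L = 2.958 kΩ.
Below node A the resistance is R2 + (R3‖R_L) = 5.068 kΩ, so V_A = 27.0 × 5.068/7.768 = 17.61 V.
Then V_B = V_A × (R3‖R_L)/(R2 + R3‖R_L) = 17.61 × 2.958/5.068 = 10.3 V.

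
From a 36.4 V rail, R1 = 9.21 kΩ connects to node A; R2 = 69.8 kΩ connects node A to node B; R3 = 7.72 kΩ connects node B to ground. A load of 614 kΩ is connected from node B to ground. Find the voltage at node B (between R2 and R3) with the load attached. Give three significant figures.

At node B, R3 is in parallel with the load: R3‖R_L = 7.624 kΩ.
Below node A the resistance is R2 + (R3‖R_L) = 77.42 kΩ, so V_A = 36.4 × 77.42/86.63 = 32.53 V.
Then V_B = V_A × (R3‖R_L)/(R2 + R3‖R_L) = 32.53 × 7.624/77.42 = 3.20 V.

V ≈ 3.20 V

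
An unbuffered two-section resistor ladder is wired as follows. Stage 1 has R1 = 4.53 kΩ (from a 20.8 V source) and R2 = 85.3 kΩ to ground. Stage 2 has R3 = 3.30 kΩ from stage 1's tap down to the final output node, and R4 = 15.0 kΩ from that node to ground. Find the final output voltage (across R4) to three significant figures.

V_out ≈ 13.1 V

Stage 2 presents R3+R4 = 18.30 kΩ as a load on stage 1's tap.
Stage 1's lower leg becomes R2‖(R3+R4) = 15.07 kΩ, so V_mid = 20.8 × 15.07/19.60 = 15.99 V.
Stage 2 is itself unloaded: V_out = V_mid × R4/(R3+R4) = 15.99 × 15.0/18.30 = 13.1 V.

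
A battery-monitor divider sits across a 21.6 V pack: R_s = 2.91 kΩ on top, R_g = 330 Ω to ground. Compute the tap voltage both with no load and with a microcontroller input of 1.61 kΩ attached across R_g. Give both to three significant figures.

Open-circuit: V = 21.6 × 330/(2910 + 330) = 2.20 V.
With the load, R_g becomes R_g‖R_L = 273.9 Ω, so V = 21.6 × 273.9/3184 = 1.86 V.

Unloaded: 2.20 V; loaded: 1.86 V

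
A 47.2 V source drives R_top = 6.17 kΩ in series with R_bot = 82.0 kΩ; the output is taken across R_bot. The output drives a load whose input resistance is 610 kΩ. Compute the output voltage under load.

V_out ≈ 43.5 V

The load sits in parallel with R_bot: R_bot‖R_L = (82.0 × 610) / (82.0 + 610) = 72.28 kΩ.
V_out = 47.2 × 72.28 / (6.17 + 72.28) = 47.2 × 72.28/78.45 = 43.5 V.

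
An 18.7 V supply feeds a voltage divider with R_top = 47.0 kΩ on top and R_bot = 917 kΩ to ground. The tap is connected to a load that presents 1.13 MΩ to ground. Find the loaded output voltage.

The load sits in parallel with R_bot: R_bot‖R_L = (917 × 1130) / (917 + 1130) = 506.2 kΩ.
V_out = 18.7 × 506.2 / (47.0 + 506.2) = 18.7 × 506.2/553.2 = 17.1 V.
(Unloaded it would have been 17.8 V.)

V_out ≈ 17.1 V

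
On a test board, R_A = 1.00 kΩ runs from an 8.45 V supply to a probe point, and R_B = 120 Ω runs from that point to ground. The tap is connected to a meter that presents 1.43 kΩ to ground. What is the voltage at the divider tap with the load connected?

V_out ≈ 0.842 V

The load sits in parallel with R_B: R_B‖R_L = (120 × 1430) / (120 + 1430) = 110.7 Ω.
V_out = 8.45 × 110.7 / (1000 + 110.7) = 8.45 × 110.7/1111 = 0.842 V.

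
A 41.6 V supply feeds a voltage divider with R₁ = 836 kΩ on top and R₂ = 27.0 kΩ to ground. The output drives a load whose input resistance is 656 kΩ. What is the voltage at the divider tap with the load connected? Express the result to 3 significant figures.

The load sits in parallel with R₂: R₂‖R_L = (27.0 × 656) / (27.0 + 656) = 25.93 kΩ.
V_out = 41.6 × 25.93 / (836 + 25.93) = 41.6 × 25.93/861.9 = 1.25 V.

V_out ≈ 1.25 V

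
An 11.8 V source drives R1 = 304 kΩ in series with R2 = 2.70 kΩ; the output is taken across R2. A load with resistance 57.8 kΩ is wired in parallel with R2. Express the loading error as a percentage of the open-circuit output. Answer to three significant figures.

4.43 %

The divider's output (Thévenin) resistance is R1‖R2 = 2.676 kΩ.
Fractional drop under load = R_th/(R_th + R_L) = 2.676 / (2.676 + 57.8) = 0.04425.
So the output falls by 4.43 %.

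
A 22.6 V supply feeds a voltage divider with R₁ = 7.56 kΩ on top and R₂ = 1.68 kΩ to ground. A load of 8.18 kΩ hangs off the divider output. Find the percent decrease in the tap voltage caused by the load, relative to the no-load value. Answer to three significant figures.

Unloaded V = 22.6 × 1.68/9.240 = 4.1091 V.
Loaded: R₂‖R_L = 1.394 kΩ, giving V = 22.6 × 1.394/8.954 = 3.5179 V.
Drop = (4.1091 − 3.5179) / 4.1091 = 14.4 %.

14.4 %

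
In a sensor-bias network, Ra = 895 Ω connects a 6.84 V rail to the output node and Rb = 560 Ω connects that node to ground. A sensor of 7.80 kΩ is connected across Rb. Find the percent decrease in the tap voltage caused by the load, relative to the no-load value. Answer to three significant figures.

4.23 %

The divider's output (Thévenin) resistance is Ra‖Rb = 344.5 Ω.
Fractional drop under load = R_th/(R_th + R_L) = 344.5 / (344.5 + 7800) = 0.04229.
So the output falls by 4.23 %.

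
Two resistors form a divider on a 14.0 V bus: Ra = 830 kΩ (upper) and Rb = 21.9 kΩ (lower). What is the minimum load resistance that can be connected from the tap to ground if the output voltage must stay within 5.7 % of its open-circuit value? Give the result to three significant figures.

R_L(min) ≈ 353 kΩ

Output resistance R_th = Ra‖Rb = (830 × 21.9)/851.9 = 21.34 kΩ.
The fractional drop is R_th/(R_th + R_L); requiring this ≤ 0.0570 gives R_L ≥ R_th(1/0.0570 − 1) = 21.34 × 16.54 = 353 kΩ.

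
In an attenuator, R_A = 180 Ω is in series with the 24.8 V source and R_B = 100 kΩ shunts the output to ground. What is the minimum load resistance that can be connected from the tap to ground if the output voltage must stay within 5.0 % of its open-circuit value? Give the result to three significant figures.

R_L(min) ≈ 3.41 kΩ

Output resistance R_th = R_A‖R_B = (180 × 100000)/100200 = 179.7 Ω.
The fractional drop is R_th/(R_th + R_L); requiring this ≤ 0.0500 gives R_L ≥ R_th(1/0.0500 − 1) = 179.7 × 19.00 = 3.41 kΩ.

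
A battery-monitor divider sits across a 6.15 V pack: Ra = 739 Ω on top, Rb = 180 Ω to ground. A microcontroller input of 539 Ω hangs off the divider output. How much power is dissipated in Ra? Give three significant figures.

P ≈ 36.6 mW

Total resistance from the source is Ra + (Rb‖R_L) = 873.9 Ω, so I = 6.15/873.9 Ω = 7.037 mA.
P = I²·Ra = (7.037 mA)² × 739 Ω = 36.6 mW.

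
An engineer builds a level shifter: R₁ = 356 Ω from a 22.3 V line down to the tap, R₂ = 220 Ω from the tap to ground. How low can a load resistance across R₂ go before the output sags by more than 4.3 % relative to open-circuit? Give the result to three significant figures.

Output resistance R_th = R₁‖R₂ = (356 × 220)/576.0 = 136.0 Ω.
The fractional drop is R_th/(R_th + R_L); requiring this ≤ 0.0430 gives R_L ≥ R_th(1/0.0430 − 1) = 136.0 × 22.26 = 3.03 kΩ.

R_L(min) ≈ 3.03 kΩ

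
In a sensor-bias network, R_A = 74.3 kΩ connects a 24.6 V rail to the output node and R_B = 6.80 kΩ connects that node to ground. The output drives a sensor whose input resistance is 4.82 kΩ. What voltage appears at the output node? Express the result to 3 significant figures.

V_out ≈ 0.900 V

The load sits in parallel with R_B: R_B‖R_L = (6.80 × 4.82) / (6.80 + 4.82) = 2.821 kΩ.
V_out = 24.6 × 2.821 / (74.3 + 2.821) = 24.6 × 2.821/77.12 = 0.900 V.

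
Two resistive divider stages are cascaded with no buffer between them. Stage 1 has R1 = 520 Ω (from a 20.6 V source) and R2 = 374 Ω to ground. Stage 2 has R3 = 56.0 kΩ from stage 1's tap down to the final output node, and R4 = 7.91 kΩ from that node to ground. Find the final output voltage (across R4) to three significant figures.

V_out ≈ 1.06 V

Stage 2 presents R3+R4 = 63910 Ω as a load on stage 1's tap.
Stage 1's lower leg becomes R2‖(R3+R4) = 371.8 Ω, so V_mid = 20.6 × 371.8/891.8 = 8.589 V.
Stage 2 is itself unloaded: V_out = V_mid × R4/(R3+R4) = 8.589 × 7910/63910 = 1.06 V.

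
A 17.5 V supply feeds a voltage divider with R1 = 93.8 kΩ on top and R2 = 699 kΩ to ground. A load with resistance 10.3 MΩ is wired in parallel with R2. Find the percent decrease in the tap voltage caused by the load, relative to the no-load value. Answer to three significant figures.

The divider's output (Thévenin) resistance is R1‖R2 = 82.70 kΩ.
Fractional drop under load = R_th/(R_th + R_L) = 82.70 / (82.70 + 10300) = 0.007965.
So the output falls by 0.797 %.

0.797 %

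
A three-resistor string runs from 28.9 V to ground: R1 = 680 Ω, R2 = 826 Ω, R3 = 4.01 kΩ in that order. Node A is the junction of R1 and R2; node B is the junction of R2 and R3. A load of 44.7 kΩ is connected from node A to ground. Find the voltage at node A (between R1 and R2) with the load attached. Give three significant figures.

V ≈ 25.0 V

Below node A the series string R2+R3 = 4836 Ω sits in parallel with the 44700 Ω load: 4364 Ω.
V_A = 28.9 × 4364/(680 + 4364) = 25.0 V.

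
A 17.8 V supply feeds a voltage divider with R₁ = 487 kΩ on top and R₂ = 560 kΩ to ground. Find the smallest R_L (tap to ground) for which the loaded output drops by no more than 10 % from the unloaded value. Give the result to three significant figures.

Output resistance R_th = R₁‖R₂ = (487 × 560)/1047 = 260.5 kΩ.
The fractional drop is R_th/(R_th + R_L); requiring this ≤ 0.100 gives R_L ≥ R_th(1/0.100 − 1) = 260.5 × 9.000 = 2.34 MΩ.

R_L(min) ≈ 2.34 MΩ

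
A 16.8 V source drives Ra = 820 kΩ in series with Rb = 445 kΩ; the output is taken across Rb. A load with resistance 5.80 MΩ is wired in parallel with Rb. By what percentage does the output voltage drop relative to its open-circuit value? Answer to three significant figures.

The divider's output (Thévenin) resistance is Ra‖Rb = 288.5 kΩ.
Fractional drop under load = R_th/(R_th + R_L) = 288.5 / (288.5 + 5800) = 0.04738.
So the output falls by 4.74 %.

4.74 %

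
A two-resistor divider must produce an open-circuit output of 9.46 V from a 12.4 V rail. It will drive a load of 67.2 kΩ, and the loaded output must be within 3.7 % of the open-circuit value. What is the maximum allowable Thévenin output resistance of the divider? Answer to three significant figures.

Loading drop = R_th/(R_th + R_L) ≤ 0.0370, so R_th ≤ R_L · ε/(1−ε) = 67.2 kΩ × 0.0370/0.9630 = 2.58 kΩ.

R_th ≤ 2.58 kΩ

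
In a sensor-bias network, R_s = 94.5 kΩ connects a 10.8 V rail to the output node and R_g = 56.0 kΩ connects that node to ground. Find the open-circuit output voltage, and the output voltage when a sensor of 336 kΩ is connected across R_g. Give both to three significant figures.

Unloaded: 4.02 V; loaded: 3.64 V

Open-circuit: V = 10.8 × 56.0/(94.5 + 56.0) = 4.02 V.
With the load, R_g becomes R_g‖R_L = 48.00 kΩ, so V = 10.8 × 48.00/142.5 = 3.64 V.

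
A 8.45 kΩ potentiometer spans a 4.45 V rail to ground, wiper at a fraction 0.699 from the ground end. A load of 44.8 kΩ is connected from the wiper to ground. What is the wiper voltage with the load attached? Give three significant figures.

V ≈ 2.99 V

The wiper splits the pot into (1−α)R = 2.543 kΩ above and αR = 5.907 kΩ below.
Lower section ‖ load = 5.219 kΩ.
V_wiper = 4.45 × 5.219/(2.543 + 5.219) = 2.99 V.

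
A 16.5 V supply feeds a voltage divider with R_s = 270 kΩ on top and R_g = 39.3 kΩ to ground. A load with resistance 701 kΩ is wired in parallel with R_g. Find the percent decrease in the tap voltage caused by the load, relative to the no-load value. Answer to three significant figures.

The divider's output (Thévenin) resistance is R_s‖R_g = 34.31 kΩ.
Fractional drop under load = R_th/(R_th + R_L) = 34.31 / (34.31 + 701) = 0.04666.
So the output falls by 4.67 %.

4.67 %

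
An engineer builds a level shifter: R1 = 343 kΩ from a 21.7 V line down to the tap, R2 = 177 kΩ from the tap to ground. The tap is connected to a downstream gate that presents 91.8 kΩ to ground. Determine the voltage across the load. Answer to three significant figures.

The load sits in parallel with R2: R2‖R_L = (177 × 91.8) / (177 + 91.8) = 60.45 kΩ.
V_out = 21.7 × 60.45 / (343 + 60.45) = 21.7 × 60.45/403.4 = 3.25 V.
(Unloaded it would have been 7.39 V.)

V_out ≈ 3.25 V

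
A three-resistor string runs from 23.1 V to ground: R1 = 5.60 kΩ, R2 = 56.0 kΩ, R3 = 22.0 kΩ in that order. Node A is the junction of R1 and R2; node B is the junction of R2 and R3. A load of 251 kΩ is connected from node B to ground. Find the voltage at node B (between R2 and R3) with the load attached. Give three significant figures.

At node B, R3 is in parallel with the load: R3‖R_L = 20.23 kΩ.
Below node A the resistance is R2 + (R3‖R_L) = 76.23 kΩ, so V_A = 23.1 × 76.23/81.83 = 21.52 V.
Then V_B = V_A × (R3‖R_L)/(R2 + R3‖R_L) = 21.52 × 20.23/76.23 = 5.71 V.

V ≈ 5.71 V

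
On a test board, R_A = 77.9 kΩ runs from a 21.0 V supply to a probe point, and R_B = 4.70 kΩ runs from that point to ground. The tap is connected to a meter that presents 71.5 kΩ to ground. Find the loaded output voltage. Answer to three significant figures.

V_out ≈ 1.13 V

The load sits in parallel with R_B: R_B‖R_L = (4.70 × 71.5) / (4.70 + 71.5) = 4.410 kΩ.
V_out = 21.0 × 4.410 / (77.9 + 4.410) = 21.0 × 4.410/82.31 = 1.13 V.
(Unloaded it would have been 1.19 V.)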